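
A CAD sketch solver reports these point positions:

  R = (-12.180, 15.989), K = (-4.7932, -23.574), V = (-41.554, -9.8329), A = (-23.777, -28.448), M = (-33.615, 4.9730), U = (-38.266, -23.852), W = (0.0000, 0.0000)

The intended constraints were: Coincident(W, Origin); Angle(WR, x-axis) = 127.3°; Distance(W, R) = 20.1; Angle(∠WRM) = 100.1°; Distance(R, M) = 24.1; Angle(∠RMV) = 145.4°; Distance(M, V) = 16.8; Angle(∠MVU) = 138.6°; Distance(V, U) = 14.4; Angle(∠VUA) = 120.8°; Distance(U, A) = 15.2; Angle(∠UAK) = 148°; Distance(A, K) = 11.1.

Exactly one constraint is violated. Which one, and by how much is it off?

Distance(A, K) = 11.1 — off by 8.50.

W = (0.00, 0.00) ✓; WR at 127.3° ✓; |WR| = 20.10 ✓; ∠WRM = 100.1° ✓; |RM| = 24.10 ✓; ∠RMV = 145.4° ✓; |MV| = 16.80 ✓; ∠MVU = 138.6° ✓; |VU| = 14.40 ✓; ∠VUA = 120.8° ✓; |UA| = 15.20 ✓; ∠UAK = 148.0° ✓; |AK| = 19.60 ✗.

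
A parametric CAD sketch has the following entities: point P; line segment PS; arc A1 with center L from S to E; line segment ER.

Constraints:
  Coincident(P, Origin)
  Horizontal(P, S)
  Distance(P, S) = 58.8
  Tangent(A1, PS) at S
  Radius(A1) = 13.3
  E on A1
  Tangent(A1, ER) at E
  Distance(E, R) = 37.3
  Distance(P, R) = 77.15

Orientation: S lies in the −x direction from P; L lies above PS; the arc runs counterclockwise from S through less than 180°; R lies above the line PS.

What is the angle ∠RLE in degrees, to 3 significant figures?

70.4°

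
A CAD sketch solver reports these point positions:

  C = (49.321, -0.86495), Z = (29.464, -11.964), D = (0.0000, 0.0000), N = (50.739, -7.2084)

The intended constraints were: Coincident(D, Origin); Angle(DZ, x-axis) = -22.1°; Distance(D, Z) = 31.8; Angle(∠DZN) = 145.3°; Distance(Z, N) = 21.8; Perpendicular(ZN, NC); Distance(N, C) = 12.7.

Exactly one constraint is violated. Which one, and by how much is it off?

Distance(N, C) = 12.7 — off by 6.20.

D = (0.00, 0.00) ✓; DZ at -22.10° ✓; |DZ| = 31.80 ✓; ∠DZN = 145.3° ✓; |ZN| = 21.80 ✓; ∠(ZN, NC) = 90.00° ✓; |NC| = 6.500 ✗.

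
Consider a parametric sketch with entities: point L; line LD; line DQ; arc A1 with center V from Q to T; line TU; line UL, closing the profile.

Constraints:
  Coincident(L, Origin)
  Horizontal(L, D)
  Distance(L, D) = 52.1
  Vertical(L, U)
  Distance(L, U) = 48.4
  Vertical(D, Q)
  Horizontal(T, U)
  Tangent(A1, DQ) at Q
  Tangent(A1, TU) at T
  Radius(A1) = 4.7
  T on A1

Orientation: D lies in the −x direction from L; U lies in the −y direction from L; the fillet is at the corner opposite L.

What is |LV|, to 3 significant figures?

64.5

LU is vertical with |LU| = 48.4 and U on the −y side, so U = (0.00, -48.4). The virtual corner opposite L is at (-52.1, -48.4). The tangent condition forces VQ to be normal to DQ and tangency of A1 to TU means the radius VT is perpendicular to TU, with radius 4.7, so the center V sits 4.7 in from both sides at V = (-47.4, -43.7). Then |LV| = |V − L| = 64.5.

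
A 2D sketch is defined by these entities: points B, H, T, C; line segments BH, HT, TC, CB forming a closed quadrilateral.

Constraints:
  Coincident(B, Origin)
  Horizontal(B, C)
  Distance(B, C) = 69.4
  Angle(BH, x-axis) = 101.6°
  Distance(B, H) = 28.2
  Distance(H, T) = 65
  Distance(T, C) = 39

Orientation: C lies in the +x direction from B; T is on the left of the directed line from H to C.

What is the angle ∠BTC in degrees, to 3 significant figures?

73.5°

Checks: |HT| = 65.00 ✓; |TC| = 39.00 ✓.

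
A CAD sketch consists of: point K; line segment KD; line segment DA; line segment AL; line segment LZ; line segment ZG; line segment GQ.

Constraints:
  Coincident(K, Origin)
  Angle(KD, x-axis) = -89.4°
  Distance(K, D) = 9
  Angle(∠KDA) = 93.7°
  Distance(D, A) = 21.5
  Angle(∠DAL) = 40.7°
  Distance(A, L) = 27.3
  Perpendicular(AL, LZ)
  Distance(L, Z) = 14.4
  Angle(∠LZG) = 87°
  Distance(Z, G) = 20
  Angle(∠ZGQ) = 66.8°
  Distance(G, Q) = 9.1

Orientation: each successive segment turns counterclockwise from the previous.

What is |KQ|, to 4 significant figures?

11.51

K is at the origin; KD runs at -89.4° with length 9.0, so D = (0.09425, -9.000). ∠KDA = 93.7° gives DA at -3.100° from the x-axis; with |DA| = 21.5, A = (21.56, -10.16). ∠DAL = 40.7° gives AL at 136.2° from the x-axis; with |AL| = 27.3, L = (1.859, 8.733). AL ⟂ LZ, so LZ runs at -133.8°; with |LZ| = 14.4, Z = (-8.108, -1.660). ∠LZG = 87.0° gives ZG at -40.80° from the x-axis; with |ZG| = 20.0, G = (7.032, -14.73). ∠ZGQ = 66.8° gives GQ at 72.40° from the x-axis; with |GQ| = 9.1, Q = (9.783, -6.054). Then |KQ| = |Q − K| = 11.51.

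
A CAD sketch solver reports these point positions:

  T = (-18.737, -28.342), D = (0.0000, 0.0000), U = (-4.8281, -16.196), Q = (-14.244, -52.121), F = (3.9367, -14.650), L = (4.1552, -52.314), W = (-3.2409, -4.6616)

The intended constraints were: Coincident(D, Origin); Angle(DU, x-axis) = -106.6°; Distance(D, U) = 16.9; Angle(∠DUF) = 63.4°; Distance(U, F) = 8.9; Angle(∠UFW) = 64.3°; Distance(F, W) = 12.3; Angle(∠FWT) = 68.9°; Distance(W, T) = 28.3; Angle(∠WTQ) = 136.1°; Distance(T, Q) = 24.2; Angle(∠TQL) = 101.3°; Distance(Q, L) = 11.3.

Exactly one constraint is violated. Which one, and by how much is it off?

Distance(Q, L) = 11.3 — off by 7.10.

D = (0.00, 0.00) ✓; DU at -106.6° ✓; |DU| = 16.90 ✓; ∠DUF = 63.40° ✓; |UF| = 8.900 ✓; ∠UFW = 64.30° ✓; |FW| = 12.30 ✓; ∠FWT = 68.90° ✓; |WT| = 28.30 ✓; ∠WTQ = 136.1° ✓; |TQ| = 24.20 ✓; ∠TQL = 101.3° ✓; |QL| = 18.40 ✗.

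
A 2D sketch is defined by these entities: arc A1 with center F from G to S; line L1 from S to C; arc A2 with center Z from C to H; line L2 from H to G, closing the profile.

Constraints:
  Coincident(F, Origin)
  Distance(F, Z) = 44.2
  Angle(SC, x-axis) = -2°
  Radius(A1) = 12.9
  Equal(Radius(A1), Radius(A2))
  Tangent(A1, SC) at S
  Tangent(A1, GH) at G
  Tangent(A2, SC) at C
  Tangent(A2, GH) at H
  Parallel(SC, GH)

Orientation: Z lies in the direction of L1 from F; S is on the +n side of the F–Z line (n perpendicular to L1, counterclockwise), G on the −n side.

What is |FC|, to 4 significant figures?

46.04

The slot axis is L1's direction at -2.0°, so u = (cos -2.0°, sin -2.0°) = (0.9994, -0.03490) and n = (−sin -2.0°, cos -2.0°) = (0.03490, 0.9994). F is at the origin and Z lies 44.2 along u from F, so Z = 44.2·u = (44.17, -1.543). Tangency of A1 to both parallel lines with radius 12.9 puts S and G at F ± 12.9·n: S = (0.4502, 12.89), G = (-0.4502, -12.89). Equal radii place C and H the same way about Z: C = Z + 12.9·n = (44.62, 11.35), H = Z − 12.9·n = (43.72, -14.43). Then |FC| = |C − F| = 46.04.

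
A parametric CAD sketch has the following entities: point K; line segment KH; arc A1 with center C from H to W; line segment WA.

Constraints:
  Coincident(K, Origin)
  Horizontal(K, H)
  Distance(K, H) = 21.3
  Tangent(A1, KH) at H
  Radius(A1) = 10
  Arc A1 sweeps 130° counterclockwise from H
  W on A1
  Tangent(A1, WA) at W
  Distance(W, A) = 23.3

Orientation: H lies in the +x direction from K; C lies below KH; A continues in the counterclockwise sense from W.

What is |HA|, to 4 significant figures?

35.05

K is at the origin; K and H share the same y with |KH| = 21.3 and H on the +x side, so H = (21.30, 0.000). The tangent condition forces CH to be normal to KH, so C = H + (0, -10) = (21.30, -10.00). On A1, H sits at bearing 90° from C; a 130° counterclockwise sweep puts W at bearing 220°, so W = C + 10.0·(cos 220°, sin 220°) = (13.64, -16.43). Tangency of A1 to WA means the radius CW is perpendicular to WA, so WA runs along (−sin 220°, cos 220°); with |WA| = 23.3, A = (28.62, -34.28). Then |HA| = |A − H| = 35.05.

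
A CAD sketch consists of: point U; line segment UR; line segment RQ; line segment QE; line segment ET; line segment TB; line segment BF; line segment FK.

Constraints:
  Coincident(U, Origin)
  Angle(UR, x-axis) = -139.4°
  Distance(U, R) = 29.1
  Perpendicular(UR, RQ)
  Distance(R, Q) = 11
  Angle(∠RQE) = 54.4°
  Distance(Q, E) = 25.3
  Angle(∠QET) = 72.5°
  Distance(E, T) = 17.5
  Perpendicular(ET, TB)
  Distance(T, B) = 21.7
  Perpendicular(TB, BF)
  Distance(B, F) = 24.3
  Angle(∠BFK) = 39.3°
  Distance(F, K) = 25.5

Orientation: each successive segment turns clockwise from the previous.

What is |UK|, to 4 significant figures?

23.30

U is at the origin; UR runs at -139.4° with length 29.1, so R = (-22.09, -18.94). UR ⟂ RQ, so RQ runs at 130.6°; with |RQ| = 11.0, Q = (-29.25, -10.59). ∠RQE = 54.4° gives QE at 5.000° from the x-axis; with |QE| = 25.3, E = (-4.050, -8.381). ∠QET = 72.5° gives ET at -102.5° from the x-axis; with |ET| = 17.5, T = (-7.837, -25.47). The perpendicularity gives TB at right angles to ET, so TB runs at 167.5°; with |TB| = 21.7, B = (-29.02, -20.77). The perpendicularity gives BF at right angles to TB, so BF runs at 77.50°; with |BF| = 24.3, F = (-23.76, 2.955). ∠BFK = 39.3° gives FK at -63.20° from the x-axis; with |FK| = 25.5, K = (-12.27, -19.81). Then |UK| = |K − U| = 23.30.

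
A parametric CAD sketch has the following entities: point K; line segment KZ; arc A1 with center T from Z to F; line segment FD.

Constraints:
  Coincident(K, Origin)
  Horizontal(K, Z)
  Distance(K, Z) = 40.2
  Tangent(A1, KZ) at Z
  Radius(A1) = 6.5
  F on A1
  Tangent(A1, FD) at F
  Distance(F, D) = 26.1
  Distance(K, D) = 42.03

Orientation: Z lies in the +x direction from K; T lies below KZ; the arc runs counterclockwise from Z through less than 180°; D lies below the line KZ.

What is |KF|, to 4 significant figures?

34.23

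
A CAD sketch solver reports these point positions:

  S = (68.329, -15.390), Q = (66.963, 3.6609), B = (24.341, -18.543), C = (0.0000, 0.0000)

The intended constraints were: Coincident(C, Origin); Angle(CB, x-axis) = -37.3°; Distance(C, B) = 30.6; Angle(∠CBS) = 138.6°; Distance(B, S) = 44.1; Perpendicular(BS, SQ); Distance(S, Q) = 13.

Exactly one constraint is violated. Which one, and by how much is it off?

Distance(S, Q) = 13 — off by 6.10.

C = (0.00, 0.00) ✓; CB at -37.30° ✓; |CB| = 30.60 ✓; ∠CBS = 138.6° ✓; |BS| = 44.10 ✓; ∠(BS, SQ) = 90.00° ✓; |SQ| = 19.10 ✗.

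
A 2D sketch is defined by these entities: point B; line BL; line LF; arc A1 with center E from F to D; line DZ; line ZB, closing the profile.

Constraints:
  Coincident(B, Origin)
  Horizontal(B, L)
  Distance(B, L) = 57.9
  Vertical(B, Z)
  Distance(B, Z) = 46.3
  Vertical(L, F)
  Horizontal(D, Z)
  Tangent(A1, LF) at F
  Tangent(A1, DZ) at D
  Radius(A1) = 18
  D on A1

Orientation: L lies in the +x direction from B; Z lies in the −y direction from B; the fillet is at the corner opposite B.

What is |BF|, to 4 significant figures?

64.45

B is at the origin; BL is horizontal with |BL| = 57.9 and L on the +x side, so L = (57.90, 0.000). B and Z share the same x with |BZ| = 46.3 and Z on the −y side, so Z = (0.000, -46.30). The virtual corner opposite B is at (57.90, -46.30). Tangency of A1 to LF means the radius EF is perpendicular to LF and the tangent condition forces ED to be normal to DZ, with radius 18.0, so the center E sits 18.0 in from both sides at E = (39.90, -28.30). That places the tangent points at F = (57.90, -28.30) on LF and D = (39.90, -46.30) on DZ. Then |BF| = |F − B| = 64.45.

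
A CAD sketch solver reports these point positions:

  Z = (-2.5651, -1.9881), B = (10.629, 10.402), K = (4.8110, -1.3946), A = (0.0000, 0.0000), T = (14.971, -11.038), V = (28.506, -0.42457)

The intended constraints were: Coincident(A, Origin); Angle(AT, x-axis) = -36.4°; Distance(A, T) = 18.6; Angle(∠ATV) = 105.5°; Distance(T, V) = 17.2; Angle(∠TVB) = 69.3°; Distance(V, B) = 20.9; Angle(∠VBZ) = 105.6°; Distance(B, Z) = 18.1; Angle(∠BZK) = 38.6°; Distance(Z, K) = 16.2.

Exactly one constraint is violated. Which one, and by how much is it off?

Distance(Z, K) = 16.2 — off by 8.80.

A = (0.00, 0.00) ✓; AT at -36.40° ✓; |AT| = 18.60 ✓; ∠ATV = 105.5° ✓; |TV| = 17.20 ✓; ∠TVB = 69.30° ✓; |VB| = 20.90 ✓; ∠VBZ = 105.6° ✓; |BZ| = 18.10 ✓; ∠BZK = 38.60° ✓; |ZK| = 7.400 ✗.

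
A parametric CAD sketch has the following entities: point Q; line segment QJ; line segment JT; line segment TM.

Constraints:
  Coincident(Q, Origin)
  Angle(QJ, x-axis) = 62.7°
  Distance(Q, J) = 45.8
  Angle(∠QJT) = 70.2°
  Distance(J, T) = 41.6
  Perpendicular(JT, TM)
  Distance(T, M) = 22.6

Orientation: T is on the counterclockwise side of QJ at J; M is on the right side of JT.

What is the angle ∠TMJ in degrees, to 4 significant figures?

61.49°

Q is at the origin; QJ runs at 62.7° with length 45.8, so J = 45.8·(cos 62.7°, sin 62.7°) = (21.01, 40.70). ∠QJT = 70.2°, so JT runs at 62.7° + (180° − 70.2°) = 172.5° from the x-axis; with |JT| = 41.6, T = J + 41.6·(cos 172.5°, sin 172.5°) = (-20.24, 46.13). The perpendicularity gives TM at right angles to JT; with |TM| = 22.6 on the right of JT, M = T + 22.6·(0.1305, 0.9914) = (-17.29, 68.54). Then cos ∠TMJ = MT·MJ / (|MT||MJ|), giving 61.49°.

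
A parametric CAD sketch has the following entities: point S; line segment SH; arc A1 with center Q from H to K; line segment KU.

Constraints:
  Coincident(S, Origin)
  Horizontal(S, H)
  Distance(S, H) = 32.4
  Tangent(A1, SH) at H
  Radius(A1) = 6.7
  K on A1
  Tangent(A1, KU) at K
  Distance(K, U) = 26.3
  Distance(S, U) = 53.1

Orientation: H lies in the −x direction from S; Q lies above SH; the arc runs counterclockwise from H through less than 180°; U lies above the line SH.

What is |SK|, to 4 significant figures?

29.00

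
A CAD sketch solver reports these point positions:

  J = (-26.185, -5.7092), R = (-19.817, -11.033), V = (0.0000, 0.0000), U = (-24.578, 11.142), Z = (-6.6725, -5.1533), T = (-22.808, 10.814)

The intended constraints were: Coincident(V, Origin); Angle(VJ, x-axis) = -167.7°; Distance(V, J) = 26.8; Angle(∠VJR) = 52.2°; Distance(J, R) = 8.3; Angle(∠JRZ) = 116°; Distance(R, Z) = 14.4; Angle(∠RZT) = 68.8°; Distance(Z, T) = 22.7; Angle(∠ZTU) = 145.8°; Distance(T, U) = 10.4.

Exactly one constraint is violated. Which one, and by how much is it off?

Distance(T, U) = 10.4 — off by 8.60.

V = (0.00, 0.00) ✓; VJ at -167.7° ✓; |VJ| = 26.80 ✓; ∠VJR = 52.20° ✓; |JR| = 8.300 ✓; ∠JRZ = 116.0° ✓; |RZ| = 14.40 ✓; ∠RZT = 68.80° ✓; |ZT| = 22.70 ✓; ∠ZTU = 145.8° ✓; |TU| = 1.800 ✗.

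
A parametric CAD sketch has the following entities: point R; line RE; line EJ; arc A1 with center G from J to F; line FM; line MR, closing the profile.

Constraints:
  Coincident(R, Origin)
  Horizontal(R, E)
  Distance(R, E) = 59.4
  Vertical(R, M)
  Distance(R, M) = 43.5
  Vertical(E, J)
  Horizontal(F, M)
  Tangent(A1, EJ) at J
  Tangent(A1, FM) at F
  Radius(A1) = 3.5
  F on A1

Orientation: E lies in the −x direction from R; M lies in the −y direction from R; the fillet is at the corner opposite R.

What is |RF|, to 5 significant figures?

70.831

The virtual corner opposite R is at (-59.400, -43.500). Tangency of A1 to EJ means the radius GJ is perpendicular to EJ and the tangent condition forces GF to be normal to FM, with radius 3.5, so the center G sits 3.5 in from both sides at G = (-55.900, -40.000). That places the tangent points at J = (-59.400, -40.000) on EJ and F = (-55.900, -43.500) on FM. Then |RF| = |F − R| = 70.831.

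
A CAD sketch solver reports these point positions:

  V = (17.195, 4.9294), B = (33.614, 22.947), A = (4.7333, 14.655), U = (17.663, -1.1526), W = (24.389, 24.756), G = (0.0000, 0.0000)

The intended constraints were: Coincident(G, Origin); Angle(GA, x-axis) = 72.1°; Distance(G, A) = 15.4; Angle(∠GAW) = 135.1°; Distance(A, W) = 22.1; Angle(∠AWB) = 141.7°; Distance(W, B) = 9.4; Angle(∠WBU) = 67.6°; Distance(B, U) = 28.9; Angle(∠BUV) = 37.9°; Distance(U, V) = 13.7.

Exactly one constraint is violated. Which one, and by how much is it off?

Distance(U, V) = 13.7 — off by 7.60.

G = (0.00, 0.00) ✓; GA at 72.10° ✓; |GA| = 15.40 ✓; ∠GAW = 135.1° ✓; |AW| = 22.10 ✓; ∠AWB = 141.7° ✓; |WB| = 9.401 ✓; ∠WBU = 67.60° ✓; |BU| = 28.90 ✓; ∠BUV = 37.90° ✓; |UV| = 6.100 ✗.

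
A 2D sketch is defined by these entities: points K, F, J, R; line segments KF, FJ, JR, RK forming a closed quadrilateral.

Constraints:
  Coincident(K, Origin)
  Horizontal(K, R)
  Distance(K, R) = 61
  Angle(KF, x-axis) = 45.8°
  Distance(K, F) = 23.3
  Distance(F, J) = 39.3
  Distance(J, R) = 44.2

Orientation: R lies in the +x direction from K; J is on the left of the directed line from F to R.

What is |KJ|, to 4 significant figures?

62.51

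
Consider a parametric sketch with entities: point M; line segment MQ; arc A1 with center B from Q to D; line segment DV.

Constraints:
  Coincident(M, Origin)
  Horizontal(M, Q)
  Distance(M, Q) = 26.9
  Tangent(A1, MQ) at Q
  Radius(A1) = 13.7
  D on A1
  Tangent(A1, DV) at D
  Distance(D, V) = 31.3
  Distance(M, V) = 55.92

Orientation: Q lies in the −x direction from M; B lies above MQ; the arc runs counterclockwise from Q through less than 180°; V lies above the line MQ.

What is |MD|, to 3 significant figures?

24.8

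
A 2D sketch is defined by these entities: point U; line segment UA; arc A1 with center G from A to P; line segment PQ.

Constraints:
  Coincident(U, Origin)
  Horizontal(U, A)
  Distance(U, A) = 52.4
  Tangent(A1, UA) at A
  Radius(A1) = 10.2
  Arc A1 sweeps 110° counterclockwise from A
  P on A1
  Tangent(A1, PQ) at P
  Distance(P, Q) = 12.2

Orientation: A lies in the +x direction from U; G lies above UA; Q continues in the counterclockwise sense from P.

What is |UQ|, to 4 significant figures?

63.05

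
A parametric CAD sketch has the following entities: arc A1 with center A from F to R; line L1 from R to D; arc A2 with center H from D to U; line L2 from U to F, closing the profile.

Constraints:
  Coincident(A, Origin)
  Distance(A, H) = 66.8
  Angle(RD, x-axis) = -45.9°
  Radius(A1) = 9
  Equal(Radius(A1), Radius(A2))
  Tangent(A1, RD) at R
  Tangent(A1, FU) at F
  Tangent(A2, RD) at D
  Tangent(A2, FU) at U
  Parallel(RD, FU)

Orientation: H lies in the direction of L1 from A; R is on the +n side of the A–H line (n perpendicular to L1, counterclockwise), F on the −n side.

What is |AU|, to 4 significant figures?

67.40

The slot axis is L1's direction at -45.9°, so u = (cos -45.9°, sin -45.9°) = (0.6959, -0.7181) and n = (−sin -45.9°, cos -45.9°) = (0.7181, 0.6959). A is at the origin and H lies 66.8 along u from A, so H = 66.8·u = (46.49, -47.97). Tangency of A1 to both parallel lines with radius 9.0 puts R and F at A ± 9.0·n: R = (6.463, 6.263), F = (-6.463, -6.263). Equal radii place D and U the same way about H: D = H + 9.0·n = (52.95, -41.71), U = H − 9.0·n = (40.02, -54.23). Then |AU| = |U − A| = 67.40.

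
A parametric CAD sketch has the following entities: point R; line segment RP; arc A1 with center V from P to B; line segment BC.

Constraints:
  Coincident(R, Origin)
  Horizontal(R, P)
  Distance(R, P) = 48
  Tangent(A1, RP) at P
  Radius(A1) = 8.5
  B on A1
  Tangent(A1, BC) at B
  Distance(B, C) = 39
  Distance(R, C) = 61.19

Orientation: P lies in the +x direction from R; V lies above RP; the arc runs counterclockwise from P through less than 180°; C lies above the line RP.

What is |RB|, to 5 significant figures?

56.979

Checks: R = (0.00, 0.00) ✓; |VB| = 8.500 ✓; ∠(VB, BC) = 90.00° ✓; |BC| = 39.00 ✓; |RC| = 61.19 ✓.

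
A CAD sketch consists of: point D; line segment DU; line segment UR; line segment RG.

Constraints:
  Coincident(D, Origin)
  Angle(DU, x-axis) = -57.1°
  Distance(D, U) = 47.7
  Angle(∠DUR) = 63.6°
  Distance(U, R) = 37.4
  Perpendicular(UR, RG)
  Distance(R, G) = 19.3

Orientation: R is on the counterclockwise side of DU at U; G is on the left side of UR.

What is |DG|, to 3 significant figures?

28.5

D is at the origin; DU runs at -57.1° with length 47.7, so U = 47.7·(cos -57.1°, sin -57.1°) = (25.9, -40.0). ∠DUR = 63.6°, so UR runs at -57.1° + (180° − 63.6°) = 59.3° from the x-axis; with |UR| = 37.4, R = U + 37.4·(cos 59.3°, sin 59.3°) = (45.0, -7.89). The perpendicularity gives RG at right angles to UR; with |RG| = 19.3 on the left of UR, G = R + 19.3·(-0.860, 0.511) = (28.4, 1.96). Then |DG| = |G − D| = 28.5.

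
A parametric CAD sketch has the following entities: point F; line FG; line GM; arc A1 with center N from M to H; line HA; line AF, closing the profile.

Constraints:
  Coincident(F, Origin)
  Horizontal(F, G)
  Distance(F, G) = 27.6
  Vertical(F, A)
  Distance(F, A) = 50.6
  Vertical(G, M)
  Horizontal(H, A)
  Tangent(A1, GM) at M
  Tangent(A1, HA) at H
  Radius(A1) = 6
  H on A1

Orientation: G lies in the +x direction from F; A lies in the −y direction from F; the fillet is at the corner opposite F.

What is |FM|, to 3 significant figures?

52.4

The virtual corner opposite F is at (27.6, -50.6). Tangency of A1 to GM means the radius NM is perpendicular to GM and tangency of A1 to HA means the radius NH is perpendicular to HA, with radius 6.0, so the center N sits 6.0 in from both sides at N = (21.6, -44.6). That places the tangent points at M = (27.6, -44.6) on GM and H = (21.6, -50.6) on HA. Then |FM| = |M − F| = 52.4.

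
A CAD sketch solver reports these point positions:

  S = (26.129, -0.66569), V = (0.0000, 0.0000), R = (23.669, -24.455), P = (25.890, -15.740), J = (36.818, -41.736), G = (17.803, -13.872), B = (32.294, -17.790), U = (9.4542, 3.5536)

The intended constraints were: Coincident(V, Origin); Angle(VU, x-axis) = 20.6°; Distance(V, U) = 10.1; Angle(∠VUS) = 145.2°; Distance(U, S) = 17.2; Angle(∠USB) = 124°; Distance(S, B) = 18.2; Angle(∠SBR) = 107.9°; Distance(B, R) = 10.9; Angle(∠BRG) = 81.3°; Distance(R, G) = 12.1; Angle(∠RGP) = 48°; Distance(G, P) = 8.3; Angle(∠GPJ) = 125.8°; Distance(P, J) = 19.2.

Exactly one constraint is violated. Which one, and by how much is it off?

Distance(P, J) = 19.2 — off by 9.00.

V = (0.00, 0.00) ✓; VU at 20.60° ✓; |VU| = 10.10 ✓; ∠VUS = 145.2° ✓; |US| = 17.20 ✓; ∠USB = 124.0° ✓; |SB| = 18.20 ✓; ∠SBR = 107.9° ✓; |BR| = 10.90 ✓; ∠BRG = 81.30° ✓; |RG| = 12.10 ✓; ∠RGP = 47.99° ✓; |GP| = 8.300 ✓; ∠GPJ = 125.8° ✓; |PJ| = 28.20 ✗.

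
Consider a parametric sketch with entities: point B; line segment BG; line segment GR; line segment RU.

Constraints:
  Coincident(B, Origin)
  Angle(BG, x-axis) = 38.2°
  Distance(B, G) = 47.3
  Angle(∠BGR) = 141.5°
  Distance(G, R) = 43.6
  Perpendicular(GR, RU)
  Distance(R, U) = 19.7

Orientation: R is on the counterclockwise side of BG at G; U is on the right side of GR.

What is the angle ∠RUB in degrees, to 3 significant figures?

58.6°

B is at the origin; BG runs at 38.2° with length 47.3, so G = 47.3·(cos 38.2°, sin 38.2°) = (37.2, 29.3). ∠BGR = 141.5°, so GR runs at 38.2° + (180° − 141.5°) = 76.7° from the x-axis; with |GR| = 43.6, R = G + 43.6·(cos 76.7°, sin 76.7°) = (47.2, 71.7). The perpendicularity gives RU at right angles to GR; with |RU| = 19.7 on the right of GR, U = R + 19.7·(0.973, -0.230) = (66.4, 67.1). Then cos ∠RUB = UR·UB / (|UR||UB|), giving 58.6°.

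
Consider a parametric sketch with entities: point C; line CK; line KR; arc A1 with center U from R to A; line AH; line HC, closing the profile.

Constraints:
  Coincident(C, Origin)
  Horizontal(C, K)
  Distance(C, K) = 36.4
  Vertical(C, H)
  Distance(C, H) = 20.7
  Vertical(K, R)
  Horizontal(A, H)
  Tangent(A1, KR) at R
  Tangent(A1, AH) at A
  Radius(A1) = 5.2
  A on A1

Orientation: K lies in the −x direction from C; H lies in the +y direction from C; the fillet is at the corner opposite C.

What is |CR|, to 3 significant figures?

39.6

C is at the origin; C and K share the same y with |CK| = 36.4 and K on the −x side, so K = (-36.4, 0.00). C and H share the same x with |CH| = 20.7 and H on the +y side, so H = (0.00, 20.7). The virtual corner opposite C is at (-36.4, 20.7). The tangent condition forces UR to be normal to KR and tangency of A1 to AH means the radius UA is perpendicular to AH, with radius 5.2, so the center U sits 5.2 in from both sides at U = (-31.2, 15.5). That places the tangent points at R = (-36.4, 15.5) on KR and A = (-31.2, 20.7) on AH. Then |CR| = |R − C| = 39.6.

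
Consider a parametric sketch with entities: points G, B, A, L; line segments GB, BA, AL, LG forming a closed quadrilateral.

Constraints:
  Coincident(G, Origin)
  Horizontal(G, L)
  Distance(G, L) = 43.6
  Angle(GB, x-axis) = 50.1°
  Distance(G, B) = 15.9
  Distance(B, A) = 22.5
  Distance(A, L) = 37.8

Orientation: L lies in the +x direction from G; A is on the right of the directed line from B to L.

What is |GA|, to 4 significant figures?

12.39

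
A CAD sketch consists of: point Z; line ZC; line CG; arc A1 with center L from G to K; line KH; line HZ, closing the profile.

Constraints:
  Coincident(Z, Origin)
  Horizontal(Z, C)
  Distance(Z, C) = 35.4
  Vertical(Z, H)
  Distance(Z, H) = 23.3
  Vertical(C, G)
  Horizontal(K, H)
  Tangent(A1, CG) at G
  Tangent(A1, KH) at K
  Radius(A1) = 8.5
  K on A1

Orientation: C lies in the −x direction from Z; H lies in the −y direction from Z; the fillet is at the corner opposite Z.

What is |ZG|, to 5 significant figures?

38.369

Z is at the origin; Z and C share the same y with |ZC| = 35.4 and C on the −x side, so C = (-35.400, 0.0000). ZH is vertical with |ZH| = 23.3 and H on the −y side, so H = (0.0000, -23.300). The virtual corner opposite Z is at (-35.400, -23.300). Tangency of A1 to CG means the radius LG is perpendicular to CG and since A1 is tangent to KH there, LK ⟂ KH, with radius 8.5, so the center L sits 8.5 in from both sides at L = (-26.900, -14.800). That places the tangent points at G = (-35.400, -14.800) on CG and K = (-26.900, -23.300) on KH. Then |ZG| = |G − Z| = 38.369.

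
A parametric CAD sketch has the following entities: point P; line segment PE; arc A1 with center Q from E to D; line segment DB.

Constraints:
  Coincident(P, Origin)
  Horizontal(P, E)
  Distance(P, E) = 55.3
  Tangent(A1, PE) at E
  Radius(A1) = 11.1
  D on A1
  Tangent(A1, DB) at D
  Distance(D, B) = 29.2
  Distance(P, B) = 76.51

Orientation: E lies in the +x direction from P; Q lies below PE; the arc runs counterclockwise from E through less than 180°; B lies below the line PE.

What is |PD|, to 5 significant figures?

49.929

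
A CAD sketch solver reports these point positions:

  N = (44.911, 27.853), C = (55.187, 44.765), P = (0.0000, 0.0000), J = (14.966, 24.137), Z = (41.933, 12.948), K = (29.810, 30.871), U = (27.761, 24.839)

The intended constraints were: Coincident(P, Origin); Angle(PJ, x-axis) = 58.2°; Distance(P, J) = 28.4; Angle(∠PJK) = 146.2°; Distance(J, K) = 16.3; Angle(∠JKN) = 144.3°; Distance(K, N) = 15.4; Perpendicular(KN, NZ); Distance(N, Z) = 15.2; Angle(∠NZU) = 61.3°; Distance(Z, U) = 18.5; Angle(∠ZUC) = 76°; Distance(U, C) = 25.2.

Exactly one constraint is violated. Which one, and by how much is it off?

Distance(U, C) = 25.2 — off by 8.70.

P = (0.00, 0.00) ✓; PJ at 58.20° ✓; |PJ| = 28.40 ✓; ∠PJK = 146.2° ✓; |JK| = 16.30 ✓; ∠JKN = 144.3° ✓; |KN| = 15.40 ✓; ∠(KN, NZ) = 90.00° ✓; |NZ| = 15.20 ✓; ∠NZU = 61.30° ✓; |ZU| = 18.50 ✓; ∠ZUC = 76.00° ✓; |UC| = 33.90 ✗.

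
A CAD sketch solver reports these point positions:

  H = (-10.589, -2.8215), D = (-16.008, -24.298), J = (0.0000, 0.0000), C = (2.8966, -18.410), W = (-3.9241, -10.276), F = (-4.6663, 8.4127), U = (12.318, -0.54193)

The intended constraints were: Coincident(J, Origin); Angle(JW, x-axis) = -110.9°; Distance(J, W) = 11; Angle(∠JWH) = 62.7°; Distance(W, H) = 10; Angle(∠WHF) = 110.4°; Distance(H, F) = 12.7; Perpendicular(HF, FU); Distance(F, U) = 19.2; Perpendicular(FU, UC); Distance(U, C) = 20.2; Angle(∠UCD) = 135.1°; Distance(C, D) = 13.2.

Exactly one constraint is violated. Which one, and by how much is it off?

Distance(C, D) = 13.2 — off by 6.60.

J = (0.00, 0.00) ✓; JW at -110.9° ✓; |JW| = 11.00 ✓; ∠JWH = 62.70° ✓; |WH| = 10.00 ✓; ∠WHF = 110.4° ✓; |HF| = 12.70 ✓; ∠(HF, FU) = 90.00° ✓; |FU| = 19.20 ✓; ∠(FU, UC) = 90.00° ✓; |UC| = 20.20 ✓; ∠UCD = 135.1° ✓; |CD| = 19.80 ✗.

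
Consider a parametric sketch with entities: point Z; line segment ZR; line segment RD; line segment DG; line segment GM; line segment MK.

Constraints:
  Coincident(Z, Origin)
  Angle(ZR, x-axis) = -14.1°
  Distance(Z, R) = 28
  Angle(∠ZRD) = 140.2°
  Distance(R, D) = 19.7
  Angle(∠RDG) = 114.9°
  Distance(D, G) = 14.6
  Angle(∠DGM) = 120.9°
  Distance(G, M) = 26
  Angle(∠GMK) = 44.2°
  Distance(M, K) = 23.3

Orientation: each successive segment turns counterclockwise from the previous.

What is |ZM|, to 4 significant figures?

36.81

∠RDG = 114.9° gives DG at 90.80° from the x-axis; with |DG| = 14.6, G = (44.70, 16.32). ∠DGM = 120.9° gives GM at 149.9° from the x-axis; with |GM| = 26.0, M = (22.21, 29.36). Then |ZM| = |M − Z| = 36.81.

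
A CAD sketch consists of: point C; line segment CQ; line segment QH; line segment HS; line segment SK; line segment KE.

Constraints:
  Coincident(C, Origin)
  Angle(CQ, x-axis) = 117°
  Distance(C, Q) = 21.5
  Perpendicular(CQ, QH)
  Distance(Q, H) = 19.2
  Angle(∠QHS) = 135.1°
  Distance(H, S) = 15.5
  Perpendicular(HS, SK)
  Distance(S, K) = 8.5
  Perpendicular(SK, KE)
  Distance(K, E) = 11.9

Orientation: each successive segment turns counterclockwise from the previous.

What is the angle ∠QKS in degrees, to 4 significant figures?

99.85°

C is at the origin; CQ runs at 117.0° with length 21.5, so Q = (-9.761, 19.16). CQ is perpendicular to QH, so QH runs at -153.0°; with |QH| = 19.2, H = (-26.87, 10.44). ∠QHS = 135.1° gives HS at -108.1° from the x-axis; with |HS| = 15.5, S = (-31.68, -4.293). The perpendicularity gives SK at right angles to HS, so SK runs at -18.10°; with |SK| = 8.5, K = (-23.60, -6.934). Then cos ∠QKS = KQ·KS / (|KQ||KS|), giving 99.85°.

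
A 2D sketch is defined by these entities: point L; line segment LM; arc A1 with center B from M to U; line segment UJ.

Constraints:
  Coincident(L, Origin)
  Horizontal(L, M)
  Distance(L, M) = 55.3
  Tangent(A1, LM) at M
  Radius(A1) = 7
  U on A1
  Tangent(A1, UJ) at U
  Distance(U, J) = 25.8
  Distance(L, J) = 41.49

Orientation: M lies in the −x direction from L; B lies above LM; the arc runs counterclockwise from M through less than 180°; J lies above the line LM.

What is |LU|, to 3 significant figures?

49.8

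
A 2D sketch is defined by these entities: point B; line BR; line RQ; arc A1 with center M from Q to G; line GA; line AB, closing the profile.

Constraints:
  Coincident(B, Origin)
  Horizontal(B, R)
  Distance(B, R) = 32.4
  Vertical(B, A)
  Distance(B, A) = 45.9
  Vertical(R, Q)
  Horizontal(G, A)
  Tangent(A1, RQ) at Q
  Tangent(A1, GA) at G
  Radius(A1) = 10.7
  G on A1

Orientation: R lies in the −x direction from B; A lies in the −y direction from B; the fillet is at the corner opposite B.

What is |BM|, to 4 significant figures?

41.35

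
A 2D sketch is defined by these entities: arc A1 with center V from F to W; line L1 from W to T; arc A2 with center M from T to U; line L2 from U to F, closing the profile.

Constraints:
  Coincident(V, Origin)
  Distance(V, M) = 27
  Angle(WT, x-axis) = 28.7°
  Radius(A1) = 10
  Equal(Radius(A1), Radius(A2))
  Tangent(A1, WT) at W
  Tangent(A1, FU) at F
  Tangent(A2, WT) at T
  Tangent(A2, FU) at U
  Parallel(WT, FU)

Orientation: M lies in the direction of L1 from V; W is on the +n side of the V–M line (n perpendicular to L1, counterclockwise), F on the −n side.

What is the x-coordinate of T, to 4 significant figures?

18.88

The slot axis is L1's direction at 28.7°, so u = (cos 28.7°, sin 28.7°) = (0.8771, 0.4802) and n = (−sin 28.7°, cos 28.7°) = (-0.4802, 0.8771). V is at the origin and M lies 27.0 along u from V, so M = 27.0·u = (23.68, 12.97). Tangency of A1 to both parallel lines with radius 10.0 puts W and F at V ± 10.0·n: W = (-4.802, 8.771), F = (4.802, -8.771). Equal radii place T and U the same way about M: T = M + 10.0·n = (18.88, 21.74), U = M − 10.0·n = (28.49, 4.195). So T.x = 18.88.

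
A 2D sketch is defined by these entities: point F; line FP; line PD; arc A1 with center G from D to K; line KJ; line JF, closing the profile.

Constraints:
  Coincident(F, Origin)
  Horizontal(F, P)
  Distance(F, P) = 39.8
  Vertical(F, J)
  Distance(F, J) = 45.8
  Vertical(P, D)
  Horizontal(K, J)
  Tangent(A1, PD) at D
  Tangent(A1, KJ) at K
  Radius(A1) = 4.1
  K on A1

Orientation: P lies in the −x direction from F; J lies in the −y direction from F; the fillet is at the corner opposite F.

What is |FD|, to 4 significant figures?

57.64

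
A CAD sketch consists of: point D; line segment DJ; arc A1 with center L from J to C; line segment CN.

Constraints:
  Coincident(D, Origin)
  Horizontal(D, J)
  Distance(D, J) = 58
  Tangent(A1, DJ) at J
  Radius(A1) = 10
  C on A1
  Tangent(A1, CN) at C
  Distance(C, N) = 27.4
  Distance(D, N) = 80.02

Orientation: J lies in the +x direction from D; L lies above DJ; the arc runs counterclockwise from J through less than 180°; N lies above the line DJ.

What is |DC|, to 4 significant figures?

68.46

Checks: D = (0.00, 0.00) ✓; |LC| = 10.00 ✓; ∠(LC, CN) = 90.00° ✓; |CN| = 27.40 ✓; |DN| = 80.02 ✓.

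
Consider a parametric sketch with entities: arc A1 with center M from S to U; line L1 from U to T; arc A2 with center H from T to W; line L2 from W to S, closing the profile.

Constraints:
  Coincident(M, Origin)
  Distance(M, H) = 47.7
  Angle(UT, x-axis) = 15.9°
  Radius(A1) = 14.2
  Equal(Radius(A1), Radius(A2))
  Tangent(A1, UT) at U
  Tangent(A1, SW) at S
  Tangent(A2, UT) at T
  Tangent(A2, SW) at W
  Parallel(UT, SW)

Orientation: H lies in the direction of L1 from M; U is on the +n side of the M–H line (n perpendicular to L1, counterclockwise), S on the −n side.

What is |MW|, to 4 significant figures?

49.77

Tangency of A1 to both parallel lines with radius 14.2 puts U and S at M ± 14.2·n: U = (-3.890, 13.66), S = (3.890, -13.66). Equal radii place T and W the same way about H: T = H + 14.2·n = (41.98, 26.72), W = H − 14.2·n = (49.77, -0.5889). Then |MW| = |W − M| = 49.77.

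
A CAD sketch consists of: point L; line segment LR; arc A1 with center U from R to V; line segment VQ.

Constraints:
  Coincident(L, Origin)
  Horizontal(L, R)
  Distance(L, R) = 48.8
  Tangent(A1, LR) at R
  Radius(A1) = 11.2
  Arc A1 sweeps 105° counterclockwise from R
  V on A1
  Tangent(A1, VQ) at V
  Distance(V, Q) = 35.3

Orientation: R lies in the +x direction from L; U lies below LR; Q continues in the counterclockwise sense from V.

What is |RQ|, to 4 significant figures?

48.23

L is at the origin; L and R share the same y with |LR| = 48.8 and R on the +x side, so R = (48.80, 0.000). A1 meets LR tangentially, so UR is at right angles to LR, so U = R + (0, -11.2) = (48.80, -11.20). On A1, R sits at bearing 90° from U; a 105° counterclockwise sweep puts V at bearing 195°, so V = U + 11.2·(cos 195°, sin 195°) = (37.98, -14.10). Tangency of A1 to VQ means the radius UV is perpendicular to VQ, so VQ runs along (−sin 195°, cos 195°); with |VQ| = 35.3, Q = (47.12, -48.20). Then |RQ| = |Q − R| = 48.23.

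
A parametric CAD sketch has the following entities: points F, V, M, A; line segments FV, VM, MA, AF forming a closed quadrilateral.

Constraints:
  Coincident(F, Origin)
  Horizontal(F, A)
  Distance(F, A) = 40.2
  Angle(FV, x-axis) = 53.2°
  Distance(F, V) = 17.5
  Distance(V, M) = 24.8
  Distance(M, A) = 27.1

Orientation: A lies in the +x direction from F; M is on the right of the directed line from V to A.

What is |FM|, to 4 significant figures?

18.35

F is at the origin; F and A share the same y with |FA| = 40.2 and A in +x, so A = (40.2, 0). FV runs at 53.2° with |FV| = 17.5, so V = (10.48, 14.01). M is determined by |VM| = 24.8 and |MA| = 27.1 together: it lies at the intersection of circle(V, 24.8) and circle(A, 27.1). With |VA| = 32.86, the foot of the radical line on VA is 14.61 from V and the perpendicular offset is √(24.8² − 14.61²) = 20.04. Taking the right-of-VA solution: M = (15.15, -10.34).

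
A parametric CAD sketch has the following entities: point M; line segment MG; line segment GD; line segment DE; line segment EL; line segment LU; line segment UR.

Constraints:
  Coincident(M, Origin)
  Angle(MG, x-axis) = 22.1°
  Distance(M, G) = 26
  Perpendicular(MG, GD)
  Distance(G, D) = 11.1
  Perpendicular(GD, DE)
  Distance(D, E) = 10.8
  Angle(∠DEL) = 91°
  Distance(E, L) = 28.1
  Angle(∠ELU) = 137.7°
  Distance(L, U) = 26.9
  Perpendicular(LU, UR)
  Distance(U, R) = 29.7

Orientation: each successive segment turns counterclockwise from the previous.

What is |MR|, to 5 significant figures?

57.535

∠ELU = 137.7° gives LU at -26.600° from the x-axis; with |LU| = 26.9, U = (44.076, -22.258). LU ⟂ UR, so UR runs at 63.400°; with |UR| = 29.7, R = (57.374, 4.2987). Then |MR| = |R − M| = 57.535.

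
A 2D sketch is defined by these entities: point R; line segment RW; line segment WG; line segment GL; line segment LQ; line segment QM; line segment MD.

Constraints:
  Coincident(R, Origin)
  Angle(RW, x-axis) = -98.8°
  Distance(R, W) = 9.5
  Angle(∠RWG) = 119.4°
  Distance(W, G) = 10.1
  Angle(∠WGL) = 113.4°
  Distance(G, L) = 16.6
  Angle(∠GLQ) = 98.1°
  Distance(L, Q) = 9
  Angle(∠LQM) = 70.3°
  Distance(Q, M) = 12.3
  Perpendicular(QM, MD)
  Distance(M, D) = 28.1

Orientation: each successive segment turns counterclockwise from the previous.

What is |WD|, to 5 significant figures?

34.078

R is at the origin; RW runs at -98.8° with length 9.5, so W = (-1.4534, -9.3882). ∠RWG = 119.4° gives WG at -38.200° from the x-axis; with |WG| = 10.1, G = (6.4838, -15.634). ∠WGL = 113.4° gives GL at 28.400° from the x-axis; with |GL| = 16.6, L = (21.086, -7.7387). ∠GLQ = 98.1° gives LQ at 110.30° from the x-axis; with |LQ| = 9.0, Q = (17.964, 0.70227). ∠LQM = 70.3° gives QM at -140.00° from the x-axis; with |QM| = 12.3, M = (8.5412, -7.2040). QM is perpendicular to MD, so MD runs at -50.000°; with |MD| = 28.1, D = (26.604, -28.730). Then |WD| = |D − W| = 34.078.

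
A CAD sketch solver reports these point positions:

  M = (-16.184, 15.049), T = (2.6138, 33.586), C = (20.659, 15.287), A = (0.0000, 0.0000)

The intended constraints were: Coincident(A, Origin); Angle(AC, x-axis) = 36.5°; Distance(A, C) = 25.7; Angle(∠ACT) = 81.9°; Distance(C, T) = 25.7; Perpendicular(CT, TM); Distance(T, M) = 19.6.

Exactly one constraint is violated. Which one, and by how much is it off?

Distance(T, M) = 19.6 — off by 6.80.

A = (0.00, 0.00) ✓; AC at 36.50° ✓; |AC| = 25.70 ✓; ∠ACT = 81.90° ✓; |CT| = 25.70 ✓; ∠(CT, TM) = 90.00° ✓; |TM| = 26.40 ✗.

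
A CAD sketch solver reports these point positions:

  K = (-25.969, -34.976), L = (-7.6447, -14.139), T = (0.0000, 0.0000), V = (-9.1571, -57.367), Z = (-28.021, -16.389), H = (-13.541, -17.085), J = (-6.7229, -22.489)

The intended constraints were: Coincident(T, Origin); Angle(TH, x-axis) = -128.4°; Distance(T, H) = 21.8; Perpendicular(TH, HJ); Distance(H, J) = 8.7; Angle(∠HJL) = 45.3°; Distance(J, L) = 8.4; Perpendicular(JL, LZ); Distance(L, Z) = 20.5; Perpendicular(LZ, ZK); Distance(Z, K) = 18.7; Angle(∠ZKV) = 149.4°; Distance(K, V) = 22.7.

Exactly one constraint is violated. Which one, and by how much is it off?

Distance(K, V) = 22.7 — off by 5.30.

T = (0.00, 0.00) ✓; TH at -128.4° ✓; |TH| = 21.80 ✓; ∠(TH, HJ) = 90.00° ✓; |HJ| = 8.700 ✓; ∠HJL = 45.30° ✓; |JL| = 8.401 ✓; ∠(JL, LZ) = 90.00° ✓; |LZ| = 20.50 ✓; ∠(LZ, ZK) = 90.00° ✓; |ZK| = 18.70 ✓; ∠ZKV = 149.4° ✓; |KV| = 28.00 ✗.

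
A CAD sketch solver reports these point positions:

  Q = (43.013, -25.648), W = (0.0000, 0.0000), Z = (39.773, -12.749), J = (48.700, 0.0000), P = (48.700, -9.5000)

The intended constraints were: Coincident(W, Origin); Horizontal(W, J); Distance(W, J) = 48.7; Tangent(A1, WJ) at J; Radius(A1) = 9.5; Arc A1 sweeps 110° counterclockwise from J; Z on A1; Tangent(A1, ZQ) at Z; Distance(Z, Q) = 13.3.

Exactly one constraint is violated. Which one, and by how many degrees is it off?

Tangent(A1, ZQ) at Z — off by 5.90°.

W = (0.00, 0.00) ✓; W.y = 0.00, J.y = 0.00 ✓; |WJ| = 48.70 ✓; ∠(PJ, JW) = 90.00° ✓; |PJ| = 9.500 ✓; bearing(P→Z) − bearing(P→J) = 110.0° ✓; |PZ| = 9.500 ✓; ∠(PZ, ZQ) = 95.90° ✗; |ZQ| = 13.30 ✓.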